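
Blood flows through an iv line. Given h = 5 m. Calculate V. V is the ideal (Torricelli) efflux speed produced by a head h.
Formula: V = \sqrt{2 g h}
V = √(2·9.81·5) = 9.905 m/s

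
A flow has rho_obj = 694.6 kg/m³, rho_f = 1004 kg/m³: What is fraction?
Formula: f_{sub} = \frac{\rho_{obj}}{\rho_f}
fraction = 694.6/1004 = 0.6918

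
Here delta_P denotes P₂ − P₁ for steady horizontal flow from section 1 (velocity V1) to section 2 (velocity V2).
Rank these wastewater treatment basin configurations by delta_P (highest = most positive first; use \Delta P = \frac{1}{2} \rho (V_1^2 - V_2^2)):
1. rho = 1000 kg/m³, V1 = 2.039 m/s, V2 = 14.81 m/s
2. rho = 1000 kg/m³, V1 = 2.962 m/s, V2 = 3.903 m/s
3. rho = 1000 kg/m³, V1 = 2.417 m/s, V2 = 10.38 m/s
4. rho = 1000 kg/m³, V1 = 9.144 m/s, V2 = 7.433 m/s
Case 1: delta_P = -107.6 kPa
Case 2: delta_P = -3.23 kPa
Case 3: delta_P = -50.95 kPa
Case 4: delta_P = 14.18 kPa
Ranking (highest first): 4, 2, 3, 1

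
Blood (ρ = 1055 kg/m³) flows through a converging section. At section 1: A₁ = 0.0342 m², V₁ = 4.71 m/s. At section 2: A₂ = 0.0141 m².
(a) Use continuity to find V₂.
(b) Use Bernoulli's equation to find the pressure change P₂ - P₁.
(a) Continuity: A₁V₁=A₂V₂ -> V₂=A₁V₁/A₂=0.0342*4.71/0.0141=11.42 m/s
(b) Bernoulli: P₂-P₁=0.5*rho*(V₁^2-V₂^2)/1000=0.5*1055*(4.71^2-11.42^2)/1000=-57.09 kPa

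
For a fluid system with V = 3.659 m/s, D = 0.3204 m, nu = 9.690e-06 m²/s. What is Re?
Formula: Re = \frac{V D}{\nu}
Re = 3.659·0.3204/9.690e-06 = 120985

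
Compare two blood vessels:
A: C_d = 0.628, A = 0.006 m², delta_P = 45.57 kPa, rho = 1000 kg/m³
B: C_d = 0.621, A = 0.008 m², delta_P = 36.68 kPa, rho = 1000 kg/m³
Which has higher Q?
Q(A) = 35.97 L/s, Q(B) = 42.55 L/s. Answer: B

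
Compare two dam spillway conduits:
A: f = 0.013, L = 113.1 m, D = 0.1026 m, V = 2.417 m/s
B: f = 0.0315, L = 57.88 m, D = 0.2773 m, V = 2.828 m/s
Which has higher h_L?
h_L(A) = 4.267 m, h_L(B) = 2.68 m. Answer: A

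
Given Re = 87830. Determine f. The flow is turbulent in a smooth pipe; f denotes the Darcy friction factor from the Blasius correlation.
Formula: f = \frac{0.316}{Re^{0.25}}
f = 0.316/87830^0.25 = 0.01836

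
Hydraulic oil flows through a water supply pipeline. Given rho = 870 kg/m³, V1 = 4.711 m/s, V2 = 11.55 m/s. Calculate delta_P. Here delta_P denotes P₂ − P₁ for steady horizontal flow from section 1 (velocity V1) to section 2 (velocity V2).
Formula: \Delta P = \frac{1}{2} \rho (V_1^2 - V_2^2)
delta_P = 0.5·870·(4.711² − 11.55²)/1000 = -48.38 kPa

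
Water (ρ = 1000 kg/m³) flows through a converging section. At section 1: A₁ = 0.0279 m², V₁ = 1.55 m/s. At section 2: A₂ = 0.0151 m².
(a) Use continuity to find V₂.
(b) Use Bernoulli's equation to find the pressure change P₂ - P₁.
(a) Continuity: A₁V₁=A₂V₂ -> V₂=A₁V₁/A₂=0.0279*1.55/0.0151=2.86 m/s
(b) Bernoulli: P₂-P₁=0.5*rho*(V₁^2-V₂^2)/1000=0.5*1000*(1.55^2-2.86^2)/1000=-2.889 kPa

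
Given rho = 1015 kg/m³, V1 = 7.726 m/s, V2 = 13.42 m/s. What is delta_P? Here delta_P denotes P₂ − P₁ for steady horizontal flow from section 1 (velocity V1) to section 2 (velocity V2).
Formula: \Delta P = \frac{1}{2} \rho (V_1^2 - V_2^2)
delta_P = 0.5·1015·(7.726² − 13.42²)/1000 = -61.11 kPa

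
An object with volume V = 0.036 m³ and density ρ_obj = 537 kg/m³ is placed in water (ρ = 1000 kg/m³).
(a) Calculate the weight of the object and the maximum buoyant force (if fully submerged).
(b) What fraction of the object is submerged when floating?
(a) W=rho_obj*g*V=537*9.81*0.036=189.6 N; F_B(max)=rho*g*V=1000*9.81*0.036=353.2 N
(b) Floating fraction=rho_obj/rho=537/1000=0.537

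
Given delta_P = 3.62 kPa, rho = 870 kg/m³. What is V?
Formula: V = \sqrt{\frac{2 \Delta P}{\rho}}
V = √(2·(3.62·1000)/870) = 2.885 m/s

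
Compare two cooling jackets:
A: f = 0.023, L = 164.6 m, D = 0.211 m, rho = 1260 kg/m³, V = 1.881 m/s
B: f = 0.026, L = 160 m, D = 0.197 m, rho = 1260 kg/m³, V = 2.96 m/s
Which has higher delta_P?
delta_P(A) = 39.99 kPa, delta_P(B) = 116.6 kPa. Answer: B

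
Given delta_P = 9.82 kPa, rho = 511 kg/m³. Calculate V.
Formula: V = \sqrt{\frac{2 \Delta P}{\rho}}
V = √(2·(9.82·1000)/511) = 6.2 m/s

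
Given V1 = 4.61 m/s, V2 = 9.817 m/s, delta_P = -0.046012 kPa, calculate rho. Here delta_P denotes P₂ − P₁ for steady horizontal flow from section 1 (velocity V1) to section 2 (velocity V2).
Formula: \Delta P = \frac{1}{2} \rho (V_1^2 - V_2^2)
Substituting knowns: -0.046012 = 0.5·rho·(4.61² − 9.817²)/1000
Solving for rho: rho = 2·(-0.046012·1000)/(4.61² − 9.817²) = 1.225 kg/m³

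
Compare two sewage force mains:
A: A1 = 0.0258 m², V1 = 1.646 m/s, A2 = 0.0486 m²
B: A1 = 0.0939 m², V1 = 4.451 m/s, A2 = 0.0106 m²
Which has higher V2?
V2(A) = 0.8738 m/s, V2(B) = 39.43 m/s. Answer: B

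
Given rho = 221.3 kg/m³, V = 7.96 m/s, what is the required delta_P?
Formula: V = \sqrt{\frac{2 \Delta P}{\rho}}
Substituting knowns: 7.96 = √(2·(delta_P·1000)/221.3)
Solving for delta_P: delta_P = 7.96²·221.3/2/1000 = 7.011 kPa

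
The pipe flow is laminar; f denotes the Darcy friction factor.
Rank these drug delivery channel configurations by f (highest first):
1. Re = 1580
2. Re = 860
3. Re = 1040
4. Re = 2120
Case 1: f = 0.04051
Case 2: f = 0.07442
Case 3: f = 0.06154
Case 4: f = 0.03019
Ranking (highest first): 2, 3, 1, 4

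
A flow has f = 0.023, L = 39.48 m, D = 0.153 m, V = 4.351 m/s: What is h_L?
Formula: h_L = f \frac{L}{D} \frac{V^2}{2g}
h_L = 0.023·(39.48/0.153)·4.351²/(2·9.81) = 5.727 m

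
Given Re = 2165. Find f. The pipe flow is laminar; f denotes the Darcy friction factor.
Formula: f = \frac{64}{Re}
f = 64/2165 = 0.02956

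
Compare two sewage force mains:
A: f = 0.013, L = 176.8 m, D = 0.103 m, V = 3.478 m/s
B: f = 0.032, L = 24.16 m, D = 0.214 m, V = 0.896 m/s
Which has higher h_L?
h_L(A) = 13.76 m, h_L(B) = 0.1478 m. Answer: A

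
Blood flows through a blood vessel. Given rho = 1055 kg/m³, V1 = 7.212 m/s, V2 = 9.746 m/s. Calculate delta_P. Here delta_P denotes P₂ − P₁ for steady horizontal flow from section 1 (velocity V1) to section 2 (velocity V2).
Formula: \Delta P = \frac{1}{2} \rho (V_1^2 - V_2^2)
delta_P = 0.5·1055·(7.212² − 9.746²)/1000 = -22.67 kPa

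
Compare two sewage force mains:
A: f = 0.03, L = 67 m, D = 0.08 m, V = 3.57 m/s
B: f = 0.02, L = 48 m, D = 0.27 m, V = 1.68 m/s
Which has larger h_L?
h_L(A) = 16.32 m, h_L(B) = 0.5115 m. Answer: A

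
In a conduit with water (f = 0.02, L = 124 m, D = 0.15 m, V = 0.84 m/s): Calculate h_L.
Formula: h_L = f \frac{L}{D} \frac{V^2}{2g}
h_L = 0.02·(124/0.15)·0.84²/(2·9.81) = 0.5946 m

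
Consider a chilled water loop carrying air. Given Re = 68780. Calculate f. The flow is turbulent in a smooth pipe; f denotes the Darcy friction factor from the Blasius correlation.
Formula: f = \frac{0.316}{Re^{0.25}}
f = 0.316/68780^0.25 = 0.01951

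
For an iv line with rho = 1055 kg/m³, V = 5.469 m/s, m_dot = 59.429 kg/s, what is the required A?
Formula: \dot{m} = \rho A V
Substituting knowns: 59.429 = 1055·A·5.469
Solving for A: A = 59.429/(1055·5.469) = 0.0103 m²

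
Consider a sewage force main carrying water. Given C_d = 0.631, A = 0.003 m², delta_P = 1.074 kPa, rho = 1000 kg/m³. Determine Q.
Formula: Q = C_d A \sqrt{\frac{2 \Delta P}{\rho}}
Q = 0.631·0.003·√(2·(1.074·1000)/1000)·1000 = 2.774 L/s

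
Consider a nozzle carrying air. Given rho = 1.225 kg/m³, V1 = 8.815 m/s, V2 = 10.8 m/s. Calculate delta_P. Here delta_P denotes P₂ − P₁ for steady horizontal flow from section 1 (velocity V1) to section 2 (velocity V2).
Formula: \Delta P = \frac{1}{2} \rho (V_1^2 - V_2^2)
delta_P = 0.5·1.225·(8.815² − 10.8²)/1000 = -0.02385 kPa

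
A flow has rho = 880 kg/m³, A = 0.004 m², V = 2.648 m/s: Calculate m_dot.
Formula: \dot{m} = \rho A V
m_dot = 880·0.004·2.648 = 9.321 kg/s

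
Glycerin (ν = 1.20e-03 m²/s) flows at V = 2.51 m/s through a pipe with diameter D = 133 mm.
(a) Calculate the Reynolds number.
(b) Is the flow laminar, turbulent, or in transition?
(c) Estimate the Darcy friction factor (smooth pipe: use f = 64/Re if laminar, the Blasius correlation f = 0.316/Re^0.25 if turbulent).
(a) Re = V·D/ν = 2.51·0.133/1.20e-03 = 278.19
(b) Flow regime: laminar (Re < 2300)
(c) Friction factor: f = 64/Re = 64/278.19 = 0.2301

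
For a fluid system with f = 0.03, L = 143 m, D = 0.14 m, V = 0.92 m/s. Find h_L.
Formula: h_L = f \frac{L}{D} \frac{V^2}{2g}
h_L = 0.03·(143/0.14)·0.92²/(2·9.81) = 1.322 m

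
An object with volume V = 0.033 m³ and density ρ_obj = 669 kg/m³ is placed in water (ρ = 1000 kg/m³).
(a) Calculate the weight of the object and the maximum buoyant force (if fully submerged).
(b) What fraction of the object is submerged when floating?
(a) W=rho_obj*g*V=669*9.81*0.033=216.6 N; F_B(max)=rho*g*V=1000*9.81*0.033=323.7 N
(b) Floating fraction=rho_obj/rho=669/1000=0.669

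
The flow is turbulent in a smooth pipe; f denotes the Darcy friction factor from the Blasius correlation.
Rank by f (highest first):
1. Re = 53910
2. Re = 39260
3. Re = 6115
Case 1: f = 0.02074
Case 2: f = 0.02245
Case 3: f = 0.03573
Ranking (highest first): 3, 2, 1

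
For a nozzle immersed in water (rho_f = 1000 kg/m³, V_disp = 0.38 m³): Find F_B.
Formula: F_B = \rho_f g V_{disp}
F_B = 1000·9.81·0.38 = 3728 N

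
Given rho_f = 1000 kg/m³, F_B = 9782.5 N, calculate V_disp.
Formula: F_B = \rho_f g V_{disp}
Substituting knowns: 9782.5 = 1000·9.81·V_disp
Solving for V_disp: V_disp = 9782.5/(1000·9.81) = 0.9972 m³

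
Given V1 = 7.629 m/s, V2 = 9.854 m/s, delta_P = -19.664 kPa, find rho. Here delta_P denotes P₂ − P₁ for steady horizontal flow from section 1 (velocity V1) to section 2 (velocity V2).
Formula: \Delta P = \frac{1}{2} \rho (V_1^2 - V_2^2)
Substituting knowns: -19.664 = 0.5·rho·(7.629² − 9.854²)/1000
Solving for rho: rho = 2·(-19.664·1000)/(7.629² − 9.854²) = 1011 kg/m³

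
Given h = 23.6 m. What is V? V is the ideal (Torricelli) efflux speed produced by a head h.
Formula: V = \sqrt{2 g h}
V = √(2·9.81·23.6) = 21.52 m/s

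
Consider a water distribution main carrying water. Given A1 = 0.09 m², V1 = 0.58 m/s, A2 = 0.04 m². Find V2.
Formula: V_2 = \frac{A_1 V_1}{A_2}
V2 = 0.09·0.58/0.04 = 1.305 m/s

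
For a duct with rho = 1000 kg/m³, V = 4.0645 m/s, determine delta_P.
Formula: V = \sqrt{\frac{2 \Delta P}{\rho}}
Substituting knowns: 4.0645 = √(2·(delta_P·1000)/1000)
Solving for delta_P: delta_P = 4.0645²·1000/2/1000 = 8.26 kPa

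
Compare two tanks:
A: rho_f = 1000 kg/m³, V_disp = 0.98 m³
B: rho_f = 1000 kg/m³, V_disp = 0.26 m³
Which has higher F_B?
F_B(A) = 9614 N, F_B(B) = 2551 N. Answer: A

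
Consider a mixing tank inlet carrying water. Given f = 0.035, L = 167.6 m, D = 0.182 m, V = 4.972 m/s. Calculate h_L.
Formula: h_L = f \frac{L}{D} \frac{V^2}{2g}
h_L = 0.035·(167.6/0.182)·4.972²/(2·9.81) = 40.61 m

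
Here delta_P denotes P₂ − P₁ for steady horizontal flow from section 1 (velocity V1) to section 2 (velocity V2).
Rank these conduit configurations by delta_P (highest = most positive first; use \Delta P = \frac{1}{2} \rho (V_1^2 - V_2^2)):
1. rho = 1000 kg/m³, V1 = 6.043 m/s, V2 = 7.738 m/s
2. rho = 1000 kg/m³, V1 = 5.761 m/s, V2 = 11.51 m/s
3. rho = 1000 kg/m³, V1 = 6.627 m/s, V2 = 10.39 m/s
Case 1: delta_P = -11.68 kPa
Case 2: delta_P = -49.65 kPa
Case 3: delta_P = -32.02 kPa
Ranking (highest first): 1, 3, 2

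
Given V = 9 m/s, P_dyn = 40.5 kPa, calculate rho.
Formula: P_{dyn} = \frac{1}{2} \rho V^2
Substituting knowns: 40.5 = 0.5·rho·9²/1000
Solving for rho: rho = 2·(40.5·1000)/9² = 1000 kg/m³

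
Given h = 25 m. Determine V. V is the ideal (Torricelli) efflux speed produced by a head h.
Formula: V = \sqrt{2 g h}
V = √(2·9.81·25) = 22.15 m/s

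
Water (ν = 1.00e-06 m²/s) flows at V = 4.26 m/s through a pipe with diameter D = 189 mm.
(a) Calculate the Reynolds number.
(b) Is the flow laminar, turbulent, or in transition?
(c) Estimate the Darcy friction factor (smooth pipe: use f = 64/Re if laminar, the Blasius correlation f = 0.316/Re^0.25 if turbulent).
(a) Re = V·D/ν = 4.26·0.189/1.00e-06 = 805140
(b) Flow regime: turbulent (Re > 4000)
(c) Friction factor: f = 0.316/Re^0.25 = 0.316/805140^0.25 = 0.01055 (Blasius is strictly valid for Re ≲ 1e5; used here as the smooth-pipe estimate the problem specifies)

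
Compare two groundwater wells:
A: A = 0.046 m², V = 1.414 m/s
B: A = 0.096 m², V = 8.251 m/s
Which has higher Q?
Q(A) = 65.04 L/s, Q(B) = 792.1 L/s. Answer: B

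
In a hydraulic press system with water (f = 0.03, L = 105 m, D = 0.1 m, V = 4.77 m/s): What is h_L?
Formula: h_L = f \frac{L}{D} \frac{V^2}{2g}
h_L = 0.03·(105/0.1)·4.77²/(2·9.81) = 36.53 m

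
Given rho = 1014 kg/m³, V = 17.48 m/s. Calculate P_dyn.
Formula: P_{dyn} = \frac{1}{2} \rho V^2
P_dyn = 0.5·1014·17.48²/1000 = 154.9 kPa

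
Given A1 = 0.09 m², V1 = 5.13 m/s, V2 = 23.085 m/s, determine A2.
Formula: V_2 = \frac{A_1 V_1}{A_2}
Substituting knowns: 23.085 = 0.09·5.13/A2
Solving for A2: A2 = 0.09·5.13/23.085 = 0.02 m²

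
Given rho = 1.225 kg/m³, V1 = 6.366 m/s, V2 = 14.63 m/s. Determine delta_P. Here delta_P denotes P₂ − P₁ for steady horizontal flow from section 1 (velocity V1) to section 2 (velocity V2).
Formula: \Delta P = \frac{1}{2} \rho (V_1^2 - V_2^2)
delta_P = 0.5·1.225·(6.366² − 14.63²)/1000 = -0.1063 kPa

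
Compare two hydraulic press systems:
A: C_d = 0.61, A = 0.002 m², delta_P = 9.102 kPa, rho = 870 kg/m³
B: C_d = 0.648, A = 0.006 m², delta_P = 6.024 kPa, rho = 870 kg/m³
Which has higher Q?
Q(A) = 5.581 L/s, Q(B) = 14.47 L/s. Answer: B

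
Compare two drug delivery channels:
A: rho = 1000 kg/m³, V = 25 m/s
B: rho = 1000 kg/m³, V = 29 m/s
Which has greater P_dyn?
P_dyn(A) = 312.5 kPa, P_dyn(B) = 420.5 kPa. Answer: B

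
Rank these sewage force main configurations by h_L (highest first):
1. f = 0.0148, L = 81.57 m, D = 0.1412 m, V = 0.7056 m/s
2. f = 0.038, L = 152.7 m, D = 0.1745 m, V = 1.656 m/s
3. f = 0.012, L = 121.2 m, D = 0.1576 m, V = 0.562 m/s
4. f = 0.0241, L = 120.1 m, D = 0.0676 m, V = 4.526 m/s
Case 1: h_L = 0.217 m
Case 2: h_L = 4.648 m
Case 3: h_L = 0.1486 m
Case 4: h_L = 44.7 m
Ranking (highest first): 4, 2, 1, 3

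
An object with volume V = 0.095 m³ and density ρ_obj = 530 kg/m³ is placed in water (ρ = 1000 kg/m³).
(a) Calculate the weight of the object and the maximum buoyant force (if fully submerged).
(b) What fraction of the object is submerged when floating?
(a) W=rho_obj*g*V=530*9.81*0.095=493.9 N; F_B(max)=rho*g*V=1000*9.81*0.095=932.0 N
(b) Floating fraction=rho_obj/rho=530/1000=0.530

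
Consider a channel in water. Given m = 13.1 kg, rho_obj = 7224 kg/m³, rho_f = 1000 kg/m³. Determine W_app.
Formula: W_{app} = mg\left(1 - \frac{\rho_f}{\rho_{obj}}\right)
W_app = 13.1·9.81·(1 − 1000/7224) = 110.7 N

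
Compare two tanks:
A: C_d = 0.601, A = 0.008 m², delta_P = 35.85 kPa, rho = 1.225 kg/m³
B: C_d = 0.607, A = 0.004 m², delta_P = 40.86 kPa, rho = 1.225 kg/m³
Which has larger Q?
Q(A) = 1163 L/s, Q(B) = 627.1 L/s. Answer: A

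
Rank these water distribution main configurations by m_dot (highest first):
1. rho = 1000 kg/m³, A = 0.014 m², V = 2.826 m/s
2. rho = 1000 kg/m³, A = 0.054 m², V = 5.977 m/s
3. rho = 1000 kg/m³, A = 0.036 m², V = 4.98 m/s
Case 1: m_dot = 39.56 kg/s
Case 2: m_dot = 322.8 kg/s
Case 3: m_dot = 179.3 kg/s
Ranking (highest first): 2, 3, 1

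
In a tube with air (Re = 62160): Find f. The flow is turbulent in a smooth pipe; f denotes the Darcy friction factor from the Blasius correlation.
Formula: f = \frac{0.316}{Re^{0.25}}
f = 0.316/62160^0.25 = 0.02001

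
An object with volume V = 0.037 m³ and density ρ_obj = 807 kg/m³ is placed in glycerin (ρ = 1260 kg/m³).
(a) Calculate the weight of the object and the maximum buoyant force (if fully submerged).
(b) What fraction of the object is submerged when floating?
(a) W=rho_obj*g*V=807*9.81*0.037=292.9 N; F_B(max)=rho*g*V=1260*9.81*0.037=457.3 N
(b) Floating fraction=rho_obj/rho=807/1260=0.640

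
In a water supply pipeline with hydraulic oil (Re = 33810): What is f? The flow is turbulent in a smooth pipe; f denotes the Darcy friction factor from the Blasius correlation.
Formula: f = \frac{0.316}{Re^{0.25}}
f = 0.316/33810^0.25 = 0.0233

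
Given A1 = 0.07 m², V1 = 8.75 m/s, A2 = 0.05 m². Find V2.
Formula: V_2 = \frac{A_1 V_1}{A_2}
V2 = 0.07·8.75/0.05 = 12.25 m/s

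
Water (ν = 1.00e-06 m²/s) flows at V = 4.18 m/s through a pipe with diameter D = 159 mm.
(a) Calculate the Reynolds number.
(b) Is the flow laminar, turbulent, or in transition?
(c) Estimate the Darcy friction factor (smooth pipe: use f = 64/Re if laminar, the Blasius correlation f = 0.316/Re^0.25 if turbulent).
(a) Re = V·D/ν = 4.18·0.159/1.00e-06 = 664620
(b) Flow regime: turbulent (Re > 4000)
(c) Friction factor: f = 0.316/Re^0.25 = 0.316/664620^0.25 = 0.01107 (Blasius is strictly valid for Re ≲ 1e5; used here as the smooth-pipe estimate the problem specifies)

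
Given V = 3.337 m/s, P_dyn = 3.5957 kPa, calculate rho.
Formula: P_{dyn} = \frac{1}{2} \rho V^2
Substituting knowns: 3.5957 = 0.5·rho·3.337²/1000
Solving for rho: rho = 2·(3.5957·1000)/3.337² = 645.8 kg/m³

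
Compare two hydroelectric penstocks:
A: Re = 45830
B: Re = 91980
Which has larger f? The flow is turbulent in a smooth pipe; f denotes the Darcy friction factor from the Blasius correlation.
f(A) = 0.0216, f(B) = 0.01815. Answer: A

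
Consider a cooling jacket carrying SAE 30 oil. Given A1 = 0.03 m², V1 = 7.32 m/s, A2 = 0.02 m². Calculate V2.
Formula: V_2 = \frac{A_1 V_1}{A_2}
V2 = 0.03·7.32/0.02 = 10.98 m/s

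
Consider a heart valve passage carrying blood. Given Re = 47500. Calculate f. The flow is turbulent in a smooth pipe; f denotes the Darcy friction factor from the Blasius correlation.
Formula: f = \frac{0.316}{Re^{0.25}}
f = 0.316/47500^0.25 = 0.0214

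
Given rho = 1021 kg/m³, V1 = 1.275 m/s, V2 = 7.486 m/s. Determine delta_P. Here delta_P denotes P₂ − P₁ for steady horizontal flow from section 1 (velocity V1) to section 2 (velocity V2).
Formula: \Delta P = \frac{1}{2} \rho (V_1^2 - V_2^2)
delta_P = 0.5·1021·(1.275² − 7.486²)/1000 = -27.78 kPa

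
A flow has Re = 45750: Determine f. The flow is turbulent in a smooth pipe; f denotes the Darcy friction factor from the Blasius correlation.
Formula: f = \frac{0.316}{Re^{0.25}}
f = 0.316/45750^0.25 = 0.02161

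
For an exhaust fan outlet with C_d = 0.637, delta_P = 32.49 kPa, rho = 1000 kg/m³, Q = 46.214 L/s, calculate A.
Formula: Q = C_d A \sqrt{\frac{2 \Delta P}{\rho}}
Substituting knowns: 46.214 = 0.637·A·√(2·(32.49·1000)/1000)·1000
Solving for A: A = (46.214/1000)/(0.637·√(2·(32.49·1000)/1000)) = 0.009 m²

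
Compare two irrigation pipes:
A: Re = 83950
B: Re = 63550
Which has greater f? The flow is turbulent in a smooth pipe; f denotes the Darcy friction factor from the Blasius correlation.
f(A) = 0.01856, f(B) = 0.0199. Answer: B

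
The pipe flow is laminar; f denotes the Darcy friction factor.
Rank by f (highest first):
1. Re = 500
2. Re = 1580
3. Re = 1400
Case 1: f = 0.128
Case 2: f = 0.04051
Case 3: f = 0.04571
Ranking (highest first): 1, 3, 2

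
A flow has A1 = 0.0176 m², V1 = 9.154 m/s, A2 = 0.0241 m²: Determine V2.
Formula: V_2 = \frac{A_1 V_1}{A_2}
V2 = 0.0176·9.154/0.0241 = 6.685 m/s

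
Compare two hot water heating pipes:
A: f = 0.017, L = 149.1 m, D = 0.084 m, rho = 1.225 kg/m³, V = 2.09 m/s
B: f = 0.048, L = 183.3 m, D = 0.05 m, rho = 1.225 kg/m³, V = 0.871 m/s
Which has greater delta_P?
delta_P(A) = 0.08073 kPa, delta_P(B) = 0.08177 kPa. Answer: B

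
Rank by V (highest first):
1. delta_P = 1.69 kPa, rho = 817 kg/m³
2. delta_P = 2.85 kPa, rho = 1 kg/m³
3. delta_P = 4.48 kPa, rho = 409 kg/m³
Case 1: V = 2.034 m/s
Case 2: V = 75.5 m/s
Case 3: V = 4.681 m/s
Ranking (highest first): 2, 3, 1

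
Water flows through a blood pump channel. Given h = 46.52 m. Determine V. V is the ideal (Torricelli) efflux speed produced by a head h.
Formula: V = \sqrt{2 g h}
V = √(2·9.81·46.52) = 30.21 m/s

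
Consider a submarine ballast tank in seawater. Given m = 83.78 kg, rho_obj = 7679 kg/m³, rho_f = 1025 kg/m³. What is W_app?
Formula: W_{app} = mg\left(1 - \frac{\rho_f}{\rho_{obj}}\right)
W_app = 83.78·9.81·(1 − 1025/7679) = 712.2 N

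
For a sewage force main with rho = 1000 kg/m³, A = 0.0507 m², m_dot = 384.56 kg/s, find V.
Formula: \dot{m} = \rho A V
Substituting knowns: 384.56 = 1000·0.0507·V
Solving for V: V = 384.56/(1000·0.0507) = 7.585 m/s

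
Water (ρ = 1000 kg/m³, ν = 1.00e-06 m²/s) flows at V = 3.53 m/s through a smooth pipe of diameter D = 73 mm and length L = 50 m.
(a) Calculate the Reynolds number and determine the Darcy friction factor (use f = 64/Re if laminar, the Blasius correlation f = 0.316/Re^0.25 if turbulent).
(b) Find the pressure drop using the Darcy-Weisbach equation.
(a) Re = V·D/ν = 3.53·0.073/1.00e-06 = 257690 → turbulent (Re > 4000); f = 0.316/Re^0.25 = 0.316/257690^0.25 = 0.014025 (Blasius is strictly valid for Re ≲ 1e5; used here as the smooth-pipe estimate the problem specifies)
(b) Darcy-Weisbach: ΔP = f·(L/D)·½ρV²/1000 = 0.014025·(50/0.073)·½·1000·3.53²/1000 = 59.85 kPa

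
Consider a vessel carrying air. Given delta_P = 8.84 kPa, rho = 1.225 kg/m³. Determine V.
Formula: V = \sqrt{\frac{2 \Delta P}{\rho}}
V = √(2·(8.84·1000)/1.225) = 120.1 m/s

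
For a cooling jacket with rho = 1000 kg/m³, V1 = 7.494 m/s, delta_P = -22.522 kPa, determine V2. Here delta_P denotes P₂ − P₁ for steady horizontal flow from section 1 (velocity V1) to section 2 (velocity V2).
Formula: \Delta P = \frac{1}{2} \rho (V_1^2 - V_2^2)
Substituting knowns: -22.522 = 0.5·1000·(7.494² − V2²)/1000
Solving for V2: V2 = √(7.494² − 2·(-22.522·1000)/1000) = 10.06 m/s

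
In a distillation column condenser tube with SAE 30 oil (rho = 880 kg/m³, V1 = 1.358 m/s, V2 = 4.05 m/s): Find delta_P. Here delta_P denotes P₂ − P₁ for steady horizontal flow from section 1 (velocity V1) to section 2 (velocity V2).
Formula: \Delta P = \frac{1}{2} \rho (V_1^2 - V_2^2)
delta_P = 0.5·880·(1.358² − 4.05²)/1000 = -6.406 kPa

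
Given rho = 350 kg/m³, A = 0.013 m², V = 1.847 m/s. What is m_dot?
Formula: \dot{m} = \rho A V
m_dot = 350·0.013·1.847 = 8.404 kg/s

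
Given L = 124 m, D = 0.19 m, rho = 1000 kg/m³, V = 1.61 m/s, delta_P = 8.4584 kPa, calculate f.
Formula: \Delta P = f \frac{L}{D} \frac{\rho V^2}{2}
Substituting knowns: 8.4584 = f·(124/0.19)·0.5·1000·1.61²/1000
Solving for f: f = (8.4584·1000)/((124/0.19)·0.5·1000·1.61²) = 0.01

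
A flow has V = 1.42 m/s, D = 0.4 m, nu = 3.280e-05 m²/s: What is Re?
Formula: Re = \frac{V D}{\nu}
Re = 1.42·0.4/3.280e-05 = 17317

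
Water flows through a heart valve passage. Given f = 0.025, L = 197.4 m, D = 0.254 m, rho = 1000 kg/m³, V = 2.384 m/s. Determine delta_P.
Formula: \Delta P = f \frac{L}{D} \frac{\rho V^2}{2}
delta_P = 0.025·(197.4/0.254)·0.5·1000·2.384²/1000 = 55.21 kPa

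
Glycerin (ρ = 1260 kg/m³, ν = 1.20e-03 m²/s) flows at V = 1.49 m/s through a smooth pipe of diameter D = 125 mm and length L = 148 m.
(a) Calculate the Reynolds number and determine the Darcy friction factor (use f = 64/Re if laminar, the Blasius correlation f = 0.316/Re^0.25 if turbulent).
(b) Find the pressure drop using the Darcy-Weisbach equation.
(a) Re = V·D/ν = 1.49·0.125/1.20e-03 = 155.21 → laminar (Re < 2300); f = 64/Re = 64/155.21 = 0.41234
(b) Darcy-Weisbach: ΔP = f·(L/D)·½ρV²/1000 = 0.41234·(148/0.125)·½·1260·1.49²/1000 = 682.8 kPa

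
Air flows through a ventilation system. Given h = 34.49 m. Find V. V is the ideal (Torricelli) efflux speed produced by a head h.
Formula: V = \sqrt{2 g h}
V = √(2·9.81·34.49) = 26.01 m/s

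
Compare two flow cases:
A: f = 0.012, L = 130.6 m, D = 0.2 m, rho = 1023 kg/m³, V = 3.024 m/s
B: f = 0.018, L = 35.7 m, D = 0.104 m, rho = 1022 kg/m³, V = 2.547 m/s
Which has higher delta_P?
delta_P(A) = 36.65 kPa, delta_P(B) = 20.48 kPa. Answer: A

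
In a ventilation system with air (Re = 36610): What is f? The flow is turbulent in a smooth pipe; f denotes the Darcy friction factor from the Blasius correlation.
Formula: f = \frac{0.316}{Re^{0.25}}
f = 0.316/36610^0.25 = 0.02284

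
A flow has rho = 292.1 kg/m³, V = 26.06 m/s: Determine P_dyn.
Formula: P_{dyn} = \frac{1}{2} \rho V^2
P_dyn = 0.5·292.1·26.06²/1000 = 99.19 kPa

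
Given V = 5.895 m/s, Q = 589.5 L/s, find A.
Formula: Q = A V
Substituting knowns: 589.5 = A·5.895·1000
Solving for A: A = (589.5/1000)/5.895 = 0.1 m²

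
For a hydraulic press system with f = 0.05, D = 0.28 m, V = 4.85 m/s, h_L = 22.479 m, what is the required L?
Formula: h_L = f \frac{L}{D} \frac{V^2}{2g}
Substituting knowns: 22.479 = 0.05·(L/0.28)·4.85²/(2·9.81)
Solving for L: L = 22.479·2·9.81·0.28/(0.05·4.85²) = 105 m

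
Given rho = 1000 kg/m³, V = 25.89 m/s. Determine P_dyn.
Formula: P_{dyn} = \frac{1}{2} \rho V^2
P_dyn = 0.5·1000·25.89²/1000 = 335.1 kPa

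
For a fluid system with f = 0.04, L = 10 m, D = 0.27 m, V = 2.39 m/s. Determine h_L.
Formula: h_L = f \frac{L}{D} \frac{V^2}{2g}
h_L = 0.04·(10/0.27)·2.39²/(2·9.81) = 0.4313 m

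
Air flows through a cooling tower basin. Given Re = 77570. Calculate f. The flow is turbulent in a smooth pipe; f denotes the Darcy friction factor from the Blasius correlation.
Formula: f = \frac{0.316}{Re^{0.25}}
f = 0.316/77570^0.25 = 0.01893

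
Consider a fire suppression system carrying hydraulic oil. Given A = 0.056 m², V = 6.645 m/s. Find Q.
Formula: Q = A V
Q = 0.056·6.645·1000 = 372.1 L/s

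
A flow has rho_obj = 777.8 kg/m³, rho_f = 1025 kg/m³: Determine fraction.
Formula: f_{sub} = \frac{\rho_{obj}}{\rho_f}
fraction = 777.8/1025 = 0.7588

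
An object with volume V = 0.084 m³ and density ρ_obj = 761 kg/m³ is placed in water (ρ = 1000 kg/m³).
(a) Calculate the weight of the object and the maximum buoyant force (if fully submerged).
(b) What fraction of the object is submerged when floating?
(a) W=rho_obj*g*V=761*9.81*0.084=627.1 N; F_B(max)=rho*g*V=1000*9.81*0.084=824.0 N
(b) Floating fraction=rho_obj/rho=761/1000=0.761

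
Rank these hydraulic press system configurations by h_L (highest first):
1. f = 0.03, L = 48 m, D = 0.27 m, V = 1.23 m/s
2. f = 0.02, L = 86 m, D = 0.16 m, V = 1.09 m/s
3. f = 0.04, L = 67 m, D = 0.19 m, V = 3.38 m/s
Case 1: h_L = 0.4113 m
Case 2: h_L = 0.651 m
Case 3: h_L = 8.213 m
Ranking (highest first): 3, 2, 1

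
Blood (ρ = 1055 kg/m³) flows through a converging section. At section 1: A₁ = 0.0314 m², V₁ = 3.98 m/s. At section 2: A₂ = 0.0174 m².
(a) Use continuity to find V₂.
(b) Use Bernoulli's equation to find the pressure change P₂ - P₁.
(a) Continuity: A₁V₁=A₂V₂ -> V₂=A₁V₁/A₂=0.0314*3.98/0.0174=7.18 m/s
(b) Bernoulli: P₂-P₁=0.5*rho*(V₁^2-V₂^2)/1000=0.5*1055*(3.98^2-7.18^2)/1000=-18.84 kPa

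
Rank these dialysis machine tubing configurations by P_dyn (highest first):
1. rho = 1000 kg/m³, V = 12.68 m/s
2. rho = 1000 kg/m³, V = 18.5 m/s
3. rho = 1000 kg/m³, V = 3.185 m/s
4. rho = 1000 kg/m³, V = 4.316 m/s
Case 1: P_dyn = 80.39 kPa
Case 2: P_dyn = 171.1 kPa
Case 3: P_dyn = 5.072 kPa
Case 4: P_dyn = 9.314 kPa
Ranking (highest first): 2, 1, 4, 3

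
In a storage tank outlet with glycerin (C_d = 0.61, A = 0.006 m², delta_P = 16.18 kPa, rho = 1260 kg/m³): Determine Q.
Formula: Q = C_d A \sqrt{\frac{2 \Delta P}{\rho}}
Q = 0.61·0.006·√(2·(16.18·1000)/1260)·1000 = 18.55 L/s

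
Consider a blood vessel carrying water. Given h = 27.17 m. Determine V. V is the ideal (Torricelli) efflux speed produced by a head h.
Formula: V = \sqrt{2 g h}
V = √(2·9.81·27.17) = 23.09 m/s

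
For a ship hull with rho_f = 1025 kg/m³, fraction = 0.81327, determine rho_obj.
Formula: f_{sub} = \frac{\rho_{obj}}{\rho_f}
Substituting knowns: 0.81327 = rho_obj/1025
Solving for rho_obj: rho_obj = 0.81327·1025 = 833.6 kg/m³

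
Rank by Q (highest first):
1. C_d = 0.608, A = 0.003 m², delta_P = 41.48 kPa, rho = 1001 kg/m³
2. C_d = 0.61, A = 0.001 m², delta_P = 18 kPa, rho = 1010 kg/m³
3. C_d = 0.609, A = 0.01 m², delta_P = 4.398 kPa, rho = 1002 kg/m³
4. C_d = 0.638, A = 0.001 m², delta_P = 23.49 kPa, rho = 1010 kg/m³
Case 1: Q = 16.61 L/s
Case 2: Q = 3.642 L/s
Case 3: Q = 18.04 L/s
Case 4: Q = 4.351 L/s
Ranking (highest first): 3, 1, 4, 2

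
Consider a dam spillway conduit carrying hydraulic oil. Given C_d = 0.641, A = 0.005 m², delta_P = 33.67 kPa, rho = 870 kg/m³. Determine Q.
Formula: Q = C_d A \sqrt{\frac{2 \Delta P}{\rho}}
Q = 0.641·0.005·√(2·(33.67·1000)/870)·1000 = 28.2 L/s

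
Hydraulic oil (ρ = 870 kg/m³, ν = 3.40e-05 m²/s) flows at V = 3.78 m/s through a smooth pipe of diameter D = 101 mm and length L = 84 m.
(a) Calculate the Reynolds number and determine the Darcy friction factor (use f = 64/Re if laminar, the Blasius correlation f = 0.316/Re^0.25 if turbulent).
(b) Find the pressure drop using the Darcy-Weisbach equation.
(a) Re = V·D/ν = 3.78·0.101/3.40e-05 = 11229 → turbulent (Re > 4000); f = 0.316/Re^0.25 = 0.316/11229^0.25 = 0.030697
(b) Darcy-Weisbach: ΔP = f·(L/D)·½ρV²/1000 = 0.030697·(84/0.101)·½·870·3.78²/1000 = 158.7 kPa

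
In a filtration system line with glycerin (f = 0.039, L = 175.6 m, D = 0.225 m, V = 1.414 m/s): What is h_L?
Formula: h_L = f \frac{L}{D} \frac{V^2}{2g}
h_L = 0.039·(175.6/0.225)·1.414²/(2·9.81) = 3.102 m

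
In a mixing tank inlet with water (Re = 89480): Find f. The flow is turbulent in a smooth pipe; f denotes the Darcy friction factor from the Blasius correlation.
Formula: f = \frac{0.316}{Re^{0.25}}
f = 0.316/89480^0.25 = 0.01827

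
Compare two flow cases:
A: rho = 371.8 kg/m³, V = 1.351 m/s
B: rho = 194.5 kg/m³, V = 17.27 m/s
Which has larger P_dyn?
P_dyn(A) = 0.3393 kPa, P_dyn(B) = 29.01 kPa. Answer: B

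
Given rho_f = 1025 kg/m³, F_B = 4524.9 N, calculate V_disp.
Formula: F_B = \rho_f g V_{disp}
Substituting knowns: 4524.9 = 1025·9.81·V_disp
Solving for V_disp: V_disp = 4524.9/(1025·9.81) = 0.45 m³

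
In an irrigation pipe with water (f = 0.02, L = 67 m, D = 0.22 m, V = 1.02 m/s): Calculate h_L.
Formula: h_L = f \frac{L}{D} \frac{V^2}{2g}
h_L = 0.02·(67/0.22)·1.02²/(2·9.81) = 0.323 m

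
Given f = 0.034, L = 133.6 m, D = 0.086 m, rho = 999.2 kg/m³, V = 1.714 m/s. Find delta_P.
Formula: \Delta P = f \frac{L}{D} \frac{\rho V^2}{2}
delta_P = 0.034·(133.6/0.086)·0.5·999.2·1.714²/1000 = 77.52 kPa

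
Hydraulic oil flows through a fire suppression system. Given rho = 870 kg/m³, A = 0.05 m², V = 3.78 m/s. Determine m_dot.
Formula: \dot{m} = \rho A V
m_dot = 870·0.05·3.78 = 164.4 kg/s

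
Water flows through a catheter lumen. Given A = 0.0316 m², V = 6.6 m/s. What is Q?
Formula: Q = A V
Q = 0.0316·6.6·1000 = 208.6 L/s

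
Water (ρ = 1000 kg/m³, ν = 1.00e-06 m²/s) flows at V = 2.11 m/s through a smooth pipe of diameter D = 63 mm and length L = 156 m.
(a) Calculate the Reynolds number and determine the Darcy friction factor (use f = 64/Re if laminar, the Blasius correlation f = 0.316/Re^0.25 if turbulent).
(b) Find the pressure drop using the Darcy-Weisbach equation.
(a) Re = V·D/ν = 2.11·0.063/1.00e-06 = 132930 → turbulent (Re > 4000); f = 0.316/Re^0.25 = 0.316/132930^0.25 = 0.016549 (Blasius is strictly valid for Re ≲ 1e5; used here as the smooth-pipe estimate the problem specifies)
(b) Darcy-Weisbach: ΔP = f·(L/D)·½ρV²/1000 = 0.016549·(156/0.063)·½·1000·2.11²/1000 = 91.22 kPa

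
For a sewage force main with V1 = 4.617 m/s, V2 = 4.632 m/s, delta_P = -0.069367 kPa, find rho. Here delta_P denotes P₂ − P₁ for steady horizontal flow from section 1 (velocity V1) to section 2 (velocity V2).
Formula: \Delta P = \frac{1}{2} \rho (V_1^2 - V_2^2)
Substituting knowns: -0.069367 = 0.5·rho·(4.617² − 4.632²)/1000
Solving for rho: rho = 2·(-0.069367·1000)/(4.617² − 4.632²) = 1000 kg/m³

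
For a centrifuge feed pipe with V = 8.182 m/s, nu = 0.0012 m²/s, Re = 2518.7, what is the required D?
Formula: Re = \frac{V D}{\nu}
Substituting knowns: 2518.7 = 8.182·D/0.0012
Solving for D: D = 2518.7·0.0012/8.182 = 0.3694 m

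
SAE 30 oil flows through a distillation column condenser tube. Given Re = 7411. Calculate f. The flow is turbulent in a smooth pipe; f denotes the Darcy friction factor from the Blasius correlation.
Formula: f = \frac{0.316}{Re^{0.25}}
f = 0.316/7411^0.25 = 0.03406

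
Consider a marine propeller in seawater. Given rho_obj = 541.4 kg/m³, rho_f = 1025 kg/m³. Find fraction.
Formula: f_{sub} = \frac{\rho_{obj}}{\rho_f}
fraction = 541.4/1025 = 0.5282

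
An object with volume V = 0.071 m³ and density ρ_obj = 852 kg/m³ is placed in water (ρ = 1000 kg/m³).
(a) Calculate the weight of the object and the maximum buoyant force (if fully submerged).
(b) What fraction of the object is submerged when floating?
(a) W=rho_obj*g*V=852*9.81*0.071=593.4 N; F_B(max)=rho*g*V=1000*9.81*0.071=696.5 N
(b) Floating fraction=rho_obj/rho=852/1000=0.852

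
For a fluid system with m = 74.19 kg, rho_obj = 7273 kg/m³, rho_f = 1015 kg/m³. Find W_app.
Formula: W_{app} = mg\left(1 - \frac{\rho_f}{\rho_{obj}}\right)
W_app = 74.19·9.81·(1 − 1015/7273) = 626.2 N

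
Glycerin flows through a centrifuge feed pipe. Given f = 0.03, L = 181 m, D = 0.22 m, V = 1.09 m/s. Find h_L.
Formula: h_L = f \frac{L}{D} \frac{V^2}{2g}
h_L = 0.03·(181/0.22)·1.09²/(2·9.81) = 1.495 m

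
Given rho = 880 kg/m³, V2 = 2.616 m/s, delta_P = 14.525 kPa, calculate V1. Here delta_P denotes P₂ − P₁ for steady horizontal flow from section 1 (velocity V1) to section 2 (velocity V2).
Formula: \Delta P = \frac{1}{2} \rho (V_1^2 - V_2^2)
Substituting knowns: 14.525 = 0.5·880·(V1² − 2.616²)/1000
Solving for V1: V1 = √(2.616² + 2·(14.525·1000)/880) = 6.313 m/s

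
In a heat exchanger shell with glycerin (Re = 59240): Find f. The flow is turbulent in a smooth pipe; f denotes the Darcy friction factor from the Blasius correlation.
Formula: f = \frac{0.316}{Re^{0.25}}
f = 0.316/59240^0.25 = 0.02026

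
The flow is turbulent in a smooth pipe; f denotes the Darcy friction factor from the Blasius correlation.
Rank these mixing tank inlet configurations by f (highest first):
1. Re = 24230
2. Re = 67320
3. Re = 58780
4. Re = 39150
Case 1: f = 0.02533
Case 2: f = 0.01962
Case 3: f = 0.02029
Case 4: f = 0.02246
Ranking (highest first): 1, 4, 3, 2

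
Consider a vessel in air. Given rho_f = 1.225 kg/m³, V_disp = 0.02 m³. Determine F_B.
Formula: F_B = \rho_f g V_{disp}
F_B = 1.225·9.81·0.02 = 0.2403 N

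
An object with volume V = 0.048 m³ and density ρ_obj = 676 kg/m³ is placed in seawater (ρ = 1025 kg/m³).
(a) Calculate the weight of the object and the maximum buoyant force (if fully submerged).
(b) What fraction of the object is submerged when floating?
(a) W=rho_obj*g*V=676*9.81*0.048=318.3 N; F_B(max)=rho*g*V=1025*9.81*0.048=482.7 N
(b) Floating fraction=rho_obj/rho=676/1025=0.660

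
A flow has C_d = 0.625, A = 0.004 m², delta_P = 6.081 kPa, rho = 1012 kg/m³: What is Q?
Formula: Q = C_d A \sqrt{\frac{2 \Delta P}{\rho}}
Q = 0.625·0.004·√(2·(6.081·1000)/1012)·1000 = 8.667 L/s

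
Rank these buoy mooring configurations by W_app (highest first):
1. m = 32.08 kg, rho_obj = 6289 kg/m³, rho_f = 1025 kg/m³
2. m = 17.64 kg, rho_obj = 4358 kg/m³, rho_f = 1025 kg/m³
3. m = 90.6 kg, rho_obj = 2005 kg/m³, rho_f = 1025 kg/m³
Case 1: W_app = 263.4 N
Case 2: W_app = 132.3 N
Case 3: W_app = 434.4 N
Ranking (highest first): 3, 1, 2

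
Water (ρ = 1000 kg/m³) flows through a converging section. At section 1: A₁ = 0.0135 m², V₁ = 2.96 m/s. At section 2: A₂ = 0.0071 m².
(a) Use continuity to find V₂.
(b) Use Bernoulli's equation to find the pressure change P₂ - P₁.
(a) Continuity: A₁V₁=A₂V₂ -> V₂=A₁V₁/A₂=0.0135*2.96/0.0071=5.63 m/s
(b) Bernoulli: P₂-P₁=0.5*rho*(V₁^2-V₂^2)/1000=0.5*1000*(2.96^2-5.63^2)/1000=-11.47 kPa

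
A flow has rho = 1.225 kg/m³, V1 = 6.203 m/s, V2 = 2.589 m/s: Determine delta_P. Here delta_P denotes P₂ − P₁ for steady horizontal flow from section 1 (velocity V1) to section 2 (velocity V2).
Formula: \Delta P = \frac{1}{2} \rho (V_1^2 - V_2^2)
delta_P = 0.5·1.225·(6.203² − 2.589²)/1000 = 0.01946 kPa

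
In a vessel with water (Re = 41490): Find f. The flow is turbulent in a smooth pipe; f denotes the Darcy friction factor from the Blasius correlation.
Formula: f = \frac{0.316}{Re^{0.25}}
f = 0.316/41490^0.25 = 0.02214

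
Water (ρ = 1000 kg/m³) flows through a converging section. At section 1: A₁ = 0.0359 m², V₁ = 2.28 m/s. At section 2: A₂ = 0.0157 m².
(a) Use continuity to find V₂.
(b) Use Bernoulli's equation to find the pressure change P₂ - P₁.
(a) Continuity: A₁V₁=A₂V₂ -> V₂=A₁V₁/A₂=0.0359*2.28/0.0157=5.21 m/s
(b) Bernoulli: P₂-P₁=0.5*rho*(V₁^2-V₂^2)/1000=0.5*1000*(2.28^2-5.21^2)/1000=-10.97 kPa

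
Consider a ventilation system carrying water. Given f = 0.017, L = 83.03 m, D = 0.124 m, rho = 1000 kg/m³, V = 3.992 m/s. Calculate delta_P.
Formula: \Delta P = f \frac{L}{D} \frac{\rho V^2}{2}
delta_P = 0.017·(83.03/0.124)·0.5·1000·3.992²/1000 = 90.7 kPa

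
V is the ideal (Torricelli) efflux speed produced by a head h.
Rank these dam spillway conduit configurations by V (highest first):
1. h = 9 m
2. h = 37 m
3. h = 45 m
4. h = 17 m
Case 1: V = 13.29 m/s
Case 2: V = 26.94 m/s
Case 3: V = 29.71 m/s
Case 4: V = 18.26 m/s
Ranking (highest first): 3, 2, 4, 1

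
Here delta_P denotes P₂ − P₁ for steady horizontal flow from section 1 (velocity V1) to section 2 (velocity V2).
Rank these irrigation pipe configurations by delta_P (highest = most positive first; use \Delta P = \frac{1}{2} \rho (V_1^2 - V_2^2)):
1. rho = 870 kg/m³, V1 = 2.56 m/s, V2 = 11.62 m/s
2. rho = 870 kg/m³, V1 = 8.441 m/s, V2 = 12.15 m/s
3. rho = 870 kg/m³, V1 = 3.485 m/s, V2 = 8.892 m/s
Case 1: delta_P = -55.88 kPa
Case 2: delta_P = -33.22 kPa
Case 3: delta_P = -29.11 kPa
Ranking (highest first): 3, 2, 1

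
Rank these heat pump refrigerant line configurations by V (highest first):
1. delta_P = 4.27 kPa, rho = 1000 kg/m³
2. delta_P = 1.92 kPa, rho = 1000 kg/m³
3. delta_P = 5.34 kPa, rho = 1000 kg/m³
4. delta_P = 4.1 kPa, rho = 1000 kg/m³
Case 1: V = 2.922 m/s
Case 2: V = 1.96 m/s
Case 3: V = 3.268 m/s
Case 4: V = 2.864 m/s
Ranking (highest first): 3, 1, 4, 2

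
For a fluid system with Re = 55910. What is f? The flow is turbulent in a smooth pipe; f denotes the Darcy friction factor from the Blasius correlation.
Formula: f = \frac{0.316}{Re^{0.25}}
f = 0.316/55910^0.25 = 0.02055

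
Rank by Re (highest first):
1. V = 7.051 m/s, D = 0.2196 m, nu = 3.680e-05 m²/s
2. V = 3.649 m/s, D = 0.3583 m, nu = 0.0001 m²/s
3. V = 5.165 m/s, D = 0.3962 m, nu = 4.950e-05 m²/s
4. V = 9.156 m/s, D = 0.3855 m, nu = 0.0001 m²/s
Case 1: Re = 42076
Case 2: Re = 13074
Case 3: Re = 41341
Case 4: Re = 35296
Ranking (highest first): 1, 3, 4, 2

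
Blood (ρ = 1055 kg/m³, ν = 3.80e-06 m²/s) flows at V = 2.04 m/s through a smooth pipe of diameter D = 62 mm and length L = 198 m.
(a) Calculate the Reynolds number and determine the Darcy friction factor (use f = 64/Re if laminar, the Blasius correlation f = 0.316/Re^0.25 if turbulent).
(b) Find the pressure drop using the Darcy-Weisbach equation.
(a) Re = V·D/ν = 2.04·0.062/3.80e-06 = 33284 → turbulent (Re > 4000); f = 0.316/Re^0.25 = 0.316/33284^0.25 = 0.023395
(b) Darcy-Weisbach: ΔP = f·(L/D)·½ρV²/1000 = 0.023395·(198/0.062)·½·1055·2.04²/1000 = 164 kPa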